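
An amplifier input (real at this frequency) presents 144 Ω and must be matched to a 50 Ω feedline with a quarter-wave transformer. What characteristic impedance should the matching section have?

Z_qwt ≈ 84.9 Ω

Z_qwt = √(Z_0·R_L) = √(50 × 144) = √7200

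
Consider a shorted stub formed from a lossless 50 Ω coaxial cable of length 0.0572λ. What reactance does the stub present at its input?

X_in ≈ 18.8 Ω (inductive)

βl = 2π × 0.0572 = 20.6°
tan(βl) = 0.376
For a shorted stub, Z_in = jZ_0·tan(βl)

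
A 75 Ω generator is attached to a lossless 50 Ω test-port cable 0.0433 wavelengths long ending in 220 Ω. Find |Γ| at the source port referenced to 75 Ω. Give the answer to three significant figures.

βl = 2π × 0.0433 = 15.6°
tan(βl) = 0.279
Z_in = Z_0·(Z_L + jZ_0·tanβl)/(Z_0 + jZ_L·tanβl) = 94.6 − j102 Ω
Γ_s = (Z_in − Z_s)/(Z_in + Z_s) = (19.6 − j102)/(170 − j102), |Γ_s| = 0.525

|Γ| ≈ 0.525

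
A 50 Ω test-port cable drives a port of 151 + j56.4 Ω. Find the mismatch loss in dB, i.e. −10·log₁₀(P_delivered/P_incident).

mismatch loss ≈ 1.59 dB

Γ = (101 + j56.4)/(201 + j56.4), |Γ| = 0.554
|Γ|² = 0.307, so P_del/P_inc = 1 − |Γ|² = 0.693
ML = −10·log₁₀(1 − |Γ|²)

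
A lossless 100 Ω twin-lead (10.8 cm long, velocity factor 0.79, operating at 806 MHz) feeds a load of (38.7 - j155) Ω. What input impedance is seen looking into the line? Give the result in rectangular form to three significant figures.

Z_in ≈ 125 + j299 Ω

λ = v/f = 0.79·c / 806 MHz = 0.294 m
βl = 2π·l/λ = 2π × 0.367 = 132°
tan(βl) = tan(132°) = -1.1
Z_in = Z_0·(Z_L + jZ_0·tanβl)/(Z_0 + jZ_L·tanβl)
     = 100·(38.7 − j265)/(-70.8 − j42.6)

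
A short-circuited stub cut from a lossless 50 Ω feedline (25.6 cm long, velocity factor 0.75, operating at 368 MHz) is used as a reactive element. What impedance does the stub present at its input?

Z_in ≈ −j28 Ω

λ = v/f = 0.75·c / 368 MHz = 0.611 m
βl = 2π·l/λ = 2π × 0.419 = 151°
tan(βl) = -0.56
For a short-circuited stub, Z_in = jZ_0·tan(βl)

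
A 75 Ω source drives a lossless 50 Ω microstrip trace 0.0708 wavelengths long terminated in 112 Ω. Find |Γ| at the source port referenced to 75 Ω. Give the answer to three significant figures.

|Γ| ≈ 0.315

βl = 2π × 0.0708 = 25.5°
tan(βl) = 0.477
Z_in = Z_0·(Z_L + jZ_0·tanβl)/(Z_0 + jZ_L·tanβl) = 64.2 − j44.7 Ω
Γ_s = (Z_in − Z_s)/(Z_in + Z_s) = (-10.8 − j44.7)/(139 − j44.7), |Γ_s| = 0.315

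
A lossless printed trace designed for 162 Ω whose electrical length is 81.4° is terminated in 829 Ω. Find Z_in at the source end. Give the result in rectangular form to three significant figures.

Z_in ≈ 32.4 − j23.5 Ω

tan(βl) = tan(81.4°) = 6.61
Z_in = Z_0·(Z_L + jZ_0·tanβl)/(Z_0 + jZ_L·tanβl)
     = 162·(829 + j1070)/(162 + j5480)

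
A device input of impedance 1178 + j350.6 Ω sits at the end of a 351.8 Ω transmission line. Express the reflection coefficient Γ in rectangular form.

Γ ≈ 0.563 + j0.1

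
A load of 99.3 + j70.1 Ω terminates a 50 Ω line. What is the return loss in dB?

Γ = (49.3 + j70.1)/(149.3 + j70.1), |Γ| = 0.52
RL = −20·log₁₀|Γ| = −20·log₁₀(0.52)

RL ≈ 5.69 dB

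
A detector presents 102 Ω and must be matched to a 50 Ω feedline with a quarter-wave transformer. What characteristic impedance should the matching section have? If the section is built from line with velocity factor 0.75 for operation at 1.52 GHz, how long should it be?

Z_qwt ≈ 71.4 Ω; length ≈ 3.7 cm

Z_qwt = √(Z_0·R_L) = √(50 × 102) = √5100
λ = 0.75·c/f = 0.148 m, so l = λ/4 = 0.037 m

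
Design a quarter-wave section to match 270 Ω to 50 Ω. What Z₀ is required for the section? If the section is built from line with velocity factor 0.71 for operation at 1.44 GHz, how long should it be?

Z_qwt ≈ 116 Ω; length ≈ 3.7 cm

Z_qwt = √(Z_0·R_L) = √(50 × 270) = √13500
λ = 0.71·c/f = 0.148 m, so l = λ/4 = 0.037 m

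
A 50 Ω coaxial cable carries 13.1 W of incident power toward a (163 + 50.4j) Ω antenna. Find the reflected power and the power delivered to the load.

|Γ| = |(113 + j50.4)/(213 + j50.4)| = 0.565
|Γ|² = 0.32
P_refl = |Γ|²·P_inc = 4.19 W, P_del = (1 − |Γ|²)·P_inc = 8.91 W

P_reflected ≈ 4.19 W; P_delivered ≈ 8.91 W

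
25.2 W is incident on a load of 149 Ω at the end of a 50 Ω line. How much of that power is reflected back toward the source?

Γ = (149 − 50)/(149 + 50) = 0.497
|Γ|² = 0.247
P_refl = |Γ|²·P_inc = 6.24 W, P_del = (1 − |Γ|²)·P_inc = 19 W

P_reflected ≈ 6.24 W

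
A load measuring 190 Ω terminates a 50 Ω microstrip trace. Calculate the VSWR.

VSWR ≈ 3.8

Γ = (190 − 50)/(190 + 50) = 0.583
VSWR = (1 + 0.583)/(1 − 0.583)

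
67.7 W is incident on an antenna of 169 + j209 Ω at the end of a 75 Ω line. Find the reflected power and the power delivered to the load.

|Γ| = |(94 + j209)/(244 + j209)| = 0.713
|Γ|² = 0.509
P_refl = |Γ|²·P_inc = 34.4 W, P_del = (1 − |Γ|²)·P_inc = 33.3 W

P_reflected ≈ 34.4 W; P_delivered ≈ 33.3 W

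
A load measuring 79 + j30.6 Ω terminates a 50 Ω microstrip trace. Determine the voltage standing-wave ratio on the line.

VSWR ≈ 1.93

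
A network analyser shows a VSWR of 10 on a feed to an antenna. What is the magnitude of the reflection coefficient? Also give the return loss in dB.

|Γ| ≈ 0.818; return loss ≈ 1.74 dB

|Γ| = (S − 1)/(S + 1) = (10 − 1)/(10 + 1) = 9/11
RL = −20·log₁₀|Γ| = −20·log₁₀(0.818)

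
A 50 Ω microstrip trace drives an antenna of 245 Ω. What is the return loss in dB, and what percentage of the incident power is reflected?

Γ = (245 − 50)/(245 + 50) = 0.661
RL = −20·log₁₀(0.661) = 3.6 dB
P_refl/P_inc = |Γ|² = 0.437

RL ≈ 3.6 dB; 43.7% of incident power reflected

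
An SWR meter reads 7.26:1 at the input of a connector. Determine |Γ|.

|Γ| ≈ 0.758

|Γ| = (S − 1)/(S + 1) = (7.26 − 1)/(7.26 + 1) = 6.26/8.26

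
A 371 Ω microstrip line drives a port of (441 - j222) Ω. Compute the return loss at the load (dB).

RL ≈ 11.2 dB

Γ = (70 − j222)/(812 − j222), |Γ| = 0.277
RL = −20·log₁₀|Γ| = −20·log₁₀(0.277)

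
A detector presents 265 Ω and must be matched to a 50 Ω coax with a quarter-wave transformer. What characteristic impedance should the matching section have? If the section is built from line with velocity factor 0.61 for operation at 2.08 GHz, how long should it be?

Z_qwt ≈ 115 Ω; length ≈ 2.2 cm

Z_qwt = √(Z_0·R_L) = √(50 × 265) = √13250
λ = 0.61·c/f = 0.088 m, so l = λ/4 = 0.022 m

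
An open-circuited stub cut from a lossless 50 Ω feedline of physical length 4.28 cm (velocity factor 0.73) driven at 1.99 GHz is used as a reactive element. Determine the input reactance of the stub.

λ = v/f = 0.73·c / 1.99 GHz = 0.11 m
βl = 2π·l/λ = 2π × 0.389 = 140°
tan(βl) = -0.839
For an open-circuited stub, Z_in = −jZ_0·cot(βl) = −jZ_0/tan(βl)

X_in ≈ 59.6 Ω (inductive)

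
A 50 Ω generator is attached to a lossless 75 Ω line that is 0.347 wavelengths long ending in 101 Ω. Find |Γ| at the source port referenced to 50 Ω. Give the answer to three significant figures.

βl = 2π × 0.347 = 125°
tan(βl) = -1.43
Z_in = Z_0·(Z_L + jZ_0·tanβl)/(Z_0 + jZ_L·tanβl) = 65.3 + j18.5 Ω
Γ_s = (Z_in − Z_s)/(Z_in + Z_s) = (15.3 + j18.5)/(115 + j18.5), |Γ_s| = 0.206

|Γ| ≈ 0.206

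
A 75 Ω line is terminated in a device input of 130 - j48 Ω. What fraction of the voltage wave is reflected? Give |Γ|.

Γ = (Z_L − Z_0)/(Z_L + Z_0) = (55 − j48)/(205 − j48)
|Γ| = 73/211

|Γ| ≈ 0.347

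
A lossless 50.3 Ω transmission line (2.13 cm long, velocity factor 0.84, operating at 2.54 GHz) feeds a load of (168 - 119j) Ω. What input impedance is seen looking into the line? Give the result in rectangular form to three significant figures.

λ = v/f = 0.84·c / 2.54 GHz = 0.0992 m
βl = 2π·l/λ = 2π × 0.215 = 77.3°
tan(βl) = tan(77.3°) = 4.43
Z_in = Z_0·(Z_L + jZ_0·tanβl)/(Z_0 + jZ_L·tanβl)
     = 50.3·(168 + j104)/(578 + j745)

Z_in ≈ 9.88 − j3.68 Ω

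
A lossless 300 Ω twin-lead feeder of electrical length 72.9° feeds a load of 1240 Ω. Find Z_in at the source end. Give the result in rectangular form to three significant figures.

Z_in ≈ 79 − j86.4 Ω

tan(βl) = tan(72.9°) = 3.25
Z_in = Z_0·(Z_L + jZ_0·tanβl)/(Z_0 + jZ_L·tanβl)
     = 300·(1240 + j975)/(300 + j4030)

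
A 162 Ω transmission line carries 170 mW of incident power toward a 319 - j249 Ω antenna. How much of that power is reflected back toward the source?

|Γ| = |(157 − j249)/(481 − j249)| = 0.543
|Γ|² = 0.295
P_refl = |Γ|²·P_inc = 50.2 mW, P_del = (1 − |Γ|²)·P_inc = 120 mW

P_reflected ≈ 50.2 mW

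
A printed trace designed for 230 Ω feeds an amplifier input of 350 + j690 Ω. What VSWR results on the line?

Γ = (Z_L − Z_0)/(Z_L + Z_0) = (120 + j690)/(580 + j690)
|Γ| = 700/901 = 0.777
VSWR = (1 + |Γ|)/(1 − |Γ|) = 1.78/0.223

VSWR ≈ 7.97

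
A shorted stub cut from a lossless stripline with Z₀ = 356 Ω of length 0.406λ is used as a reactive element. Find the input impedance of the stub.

Z_in ≈ −j239 Ω

βl = 2π × 0.406 = 146°
tan(βl) = -0.67
For a shorted stub, Z_in = jZ_0·tan(βl)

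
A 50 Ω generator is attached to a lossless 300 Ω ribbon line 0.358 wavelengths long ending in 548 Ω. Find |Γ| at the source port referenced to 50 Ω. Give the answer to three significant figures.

|Γ| ≈ 0.729

βl = 2π × 0.358 = 129°
tan(βl) = -1.24
Z_in = Z_0·(Z_L + jZ_0·tanβl)/(Z_0 + jZ_L·tanβl) = 227 + j142 Ω
Γ_s = (Z_in − Z_s)/(Z_in + Z_s) = (177 + j142)/(277 + j142), |Γ_s| = 0.729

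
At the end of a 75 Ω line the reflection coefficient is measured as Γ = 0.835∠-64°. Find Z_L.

Z_L = Z_0·(1 + Γ)/(1 − Γ) = 75·(1.37 − j0.75)/(0.634 + j0.75)

Z_L ≈ 23.5 − j117 Ω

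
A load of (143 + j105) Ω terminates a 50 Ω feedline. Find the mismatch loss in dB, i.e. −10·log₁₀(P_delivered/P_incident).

mismatch loss ≈ 2.27 dB

Γ = (93 + j105)/(193 + j105), |Γ| = 0.638
|Γ|² = 0.408, so P_del/P_inc = 1 − |Γ|² = 0.592
ML = −10·log₁₀(1 − |Γ|²)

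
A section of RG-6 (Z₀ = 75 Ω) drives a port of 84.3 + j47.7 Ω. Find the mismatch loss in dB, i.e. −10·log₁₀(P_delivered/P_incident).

Γ = (9.3 + j47.7)/(159.3 + j47.7), |Γ| = 0.292
|Γ|² = 0.0854, so P_del/P_inc = 1 − |Γ|² = 0.915
ML = −10·log₁₀(1 − |Γ|²)

mismatch loss ≈ 0.388 dB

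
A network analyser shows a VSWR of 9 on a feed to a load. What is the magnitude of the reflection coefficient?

|Γ| ≈ 0.8

|Γ| = (S − 1)/(S + 1) = (9 − 1)/(9 + 1) = 8/10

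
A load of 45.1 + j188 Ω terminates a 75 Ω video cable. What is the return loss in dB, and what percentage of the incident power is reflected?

RL ≈ 1.38 dB; 72.8% of incident power reflected

Γ = (-29.9 + j188)/(120.1 + j188), |Γ| = 0.853
RL = −20·log₁₀(0.853) = 1.38 dB
P_refl/P_inc = |Γ|² = 0.728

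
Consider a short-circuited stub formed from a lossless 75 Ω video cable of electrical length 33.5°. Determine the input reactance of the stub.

X_in ≈ 49.6 Ω (inductive)

tan(βl) = 0.662
For a short-circuited stub, Z_in = jZ_0·tan(βl)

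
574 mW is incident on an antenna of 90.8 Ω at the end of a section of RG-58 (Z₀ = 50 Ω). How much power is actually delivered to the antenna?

Γ = (90.8 − 50)/(90.8 + 50) = 0.29
|Γ|² = 0.084
P_refl = |Γ|²·P_inc = 48.2 mW, P_del = (1 − |Γ|²)·P_inc = 526 mW

P_delivered ≈ 526 mW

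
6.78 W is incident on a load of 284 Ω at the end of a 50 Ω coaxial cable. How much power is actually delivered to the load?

P_delivered ≈ 3.45 W

Γ = (284 − 50)/(284 + 50) = 0.701
|Γ|² = 0.491
P_refl = |Γ|²·P_inc = 3.33 W, P_del = (1 − |Γ|²)·P_inc = 3.45 W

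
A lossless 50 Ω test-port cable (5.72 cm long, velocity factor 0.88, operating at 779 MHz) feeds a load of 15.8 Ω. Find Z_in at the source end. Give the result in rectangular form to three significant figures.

λ = v/f = 0.88·c / 779 MHz = 0.339 m
βl = 2π·l/λ = 2π × 0.169 = 60.8°
tan(βl) = tan(60.8°) = 1.79
Z_in = Z_0·(Z_L + jZ_0·tanβl)/(Z_0 + jZ_L·tanβl)
     = 50·(15.8 + j89.3)/(50 + j28.2)

Z_in ≈ 50.2 + j61 Ω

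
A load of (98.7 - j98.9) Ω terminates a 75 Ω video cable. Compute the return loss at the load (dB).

RL ≈ 5.87 dB

Γ = (23.7 − j98.9)/(173.7 − j98.9), |Γ| = 0.509
RL = −20·log₁₀|Γ| = −20·log₁₀(0.509)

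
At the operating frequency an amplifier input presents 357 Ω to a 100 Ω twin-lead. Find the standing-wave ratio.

VSWR ≈ 3.57

Γ = (357 − 100)/(357 + 100) = 0.562
VSWR = (1 + 0.562)/(1 − 0.562)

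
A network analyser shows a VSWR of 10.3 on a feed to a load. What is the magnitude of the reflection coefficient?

|Γ| = (S − 1)/(S + 1) = (10.3 − 1)/(10.3 + 1) = 9.3/11.3

|Γ| ≈ 0.823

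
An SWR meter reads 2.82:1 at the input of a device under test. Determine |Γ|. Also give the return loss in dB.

|Γ| ≈ 0.476; return loss ≈ 6.44 dB

|Γ| = (S − 1)/(S + 1) = (2.82 − 1)/(2.82 + 1) = 1.82/3.82
RL = −20·log₁₀|Γ| = −20·log₁₀(0.476)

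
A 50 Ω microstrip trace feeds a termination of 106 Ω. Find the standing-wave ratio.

VSWR ≈ 2.12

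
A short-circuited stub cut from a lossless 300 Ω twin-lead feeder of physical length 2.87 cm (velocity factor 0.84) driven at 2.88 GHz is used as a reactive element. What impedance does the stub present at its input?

λ = v/f = 0.84·c / 2.88 GHz = 0.0875 m
βl = 2π·l/λ = 2π × 0.328 = 118°
tan(βl) = -1.87
For a short-circuited stub, Z_in = jZ_0·tan(βl)

Z_in ≈ −j562 Ω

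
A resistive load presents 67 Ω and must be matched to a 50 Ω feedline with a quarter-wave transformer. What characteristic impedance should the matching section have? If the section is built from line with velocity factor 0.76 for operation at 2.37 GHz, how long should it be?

Z_qwt ≈ 57.9 Ω; length ≈ 2.41 cm

Z_qwt = √(Z_0·R_L) = √(50 × 67) = √3350
λ = 0.76·c/f = 0.0962 m, so l = λ/4 = 0.0241 m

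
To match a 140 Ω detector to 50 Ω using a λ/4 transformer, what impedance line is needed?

Z_qwt = √(Z_0·R_L) = √(50 × 140) = √7000

Z_qwt ≈ 83.7 Ω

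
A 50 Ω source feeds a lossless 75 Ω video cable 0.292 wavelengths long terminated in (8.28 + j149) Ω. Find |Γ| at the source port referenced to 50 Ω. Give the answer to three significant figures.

βl = 2π × 0.292 = 105°
tan(βl) = -3.7
Z_in = Z_0·(Z_L + jZ_0·tanβl)/(Z_0 + jZ_L·tanβl) = 1.74 − j15.3 Ω
Γ_s = (Z_in − Z_s)/(Z_in + Z_s) = (-48.3 − j15.3)/(51.7 − j15.3), |Γ_s| = 0.938

|Γ| ≈ 0.938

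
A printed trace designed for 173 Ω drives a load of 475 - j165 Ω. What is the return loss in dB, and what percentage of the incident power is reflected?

Γ = (302 − j165)/(648 − j165), |Γ| = 0.515
RL = −20·log₁₀(0.515) = 5.77 dB
P_refl/P_inc = |Γ|² = 0.265

RL ≈ 5.77 dB; 26.5% of incident power reflected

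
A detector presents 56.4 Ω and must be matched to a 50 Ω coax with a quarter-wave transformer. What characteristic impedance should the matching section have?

Z_qwt = √(Z_0·R_L) = √(50 × 56.4) = √2820

Z_qwt ≈ 53.1 Ω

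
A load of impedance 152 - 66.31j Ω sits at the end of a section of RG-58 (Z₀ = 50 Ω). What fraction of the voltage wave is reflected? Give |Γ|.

|Γ| ≈ 0.572

Γ = (Z_L − Z_0)/(Z_L + Z_0) = (102 − j66.31)/(202 − j66.31)
|Γ| = 122/213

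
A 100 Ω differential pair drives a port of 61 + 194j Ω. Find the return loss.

Γ = (-39 + j194)/(161 + j194), |Γ| = 0.785
RL = −20·log₁₀|Γ| = −20·log₁₀(0.785)

RL ≈ 2.1 dB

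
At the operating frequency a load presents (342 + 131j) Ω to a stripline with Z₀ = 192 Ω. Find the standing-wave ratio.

VSWR ≈ 2.14

Γ = (Z_L − Z_0)/(Z_L + Z_0) = (150 + j131)/(534 + j131)
|Γ| = 199/550 = 0.362
VSWR = (1 + |Γ|)/(1 − |Γ|) = 1.36/0.638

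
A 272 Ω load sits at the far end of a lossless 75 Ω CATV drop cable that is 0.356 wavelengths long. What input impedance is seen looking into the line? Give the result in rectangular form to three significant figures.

βl = 2π × 0.356 = 128°
tan(βl) = tan(128°) = -1.27
Z_in = Z_0·(Z_L + jZ_0·tanβl)/(Z_0 + jZ_L·tanβl)
     = 75·(272 − j95.4)/(75 − j346)

Z_in ≈ 31.9 + j52 Ω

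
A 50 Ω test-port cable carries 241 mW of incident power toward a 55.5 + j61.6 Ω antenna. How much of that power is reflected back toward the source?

|Γ| = |(5.5 + j61.6)/(105.5 + j61.6)| = 0.506
|Γ|² = 0.256
P_refl = |Γ|²·P_inc = 61.8 mW, P_del = (1 − |Γ|²)·P_inc = 179 mW

P_reflected ≈ 61.8 mW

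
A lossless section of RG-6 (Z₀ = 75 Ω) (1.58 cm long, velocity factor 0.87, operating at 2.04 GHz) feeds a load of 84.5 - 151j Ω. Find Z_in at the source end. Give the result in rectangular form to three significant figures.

λ = v/f = 0.87·c / 2.04 GHz = 0.128 m
βl = 2π·l/λ = 2π × 0.123 = 44.5°
tan(βl) = tan(44.5°) = 0.981
Z_in = Z_0·(Z_L + jZ_0·tanβl)/(Z_0 + jZ_L·tanβl)
     = 75·(84.5 − j77.4)/(223 + j82.9)

Z_in ≈ 16.5 − j32.1 Ω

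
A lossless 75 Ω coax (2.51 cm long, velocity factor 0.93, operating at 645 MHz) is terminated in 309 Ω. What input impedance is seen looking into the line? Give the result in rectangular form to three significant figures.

Z_in ≈ 102 − j132 Ω

λ = v/f = 0.93·c / 645 MHz = 0.433 m
βl = 2π·l/λ = 2π × 0.058 = 20.9°
tan(βl) = tan(20.9°) = 0.382
Z_in = Z_0·(Z_L + jZ_0·tanβl)/(Z_0 + jZ_L·tanβl)
     = 75·(309 + j28.6)/(75 + j118)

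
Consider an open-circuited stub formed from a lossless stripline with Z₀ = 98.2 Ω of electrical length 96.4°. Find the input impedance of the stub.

Z_in ≈ +j11 Ω

tan(βl) = -8.92
For an open-circuited stub, Z_in = −jZ_0·cot(βl) = −jZ_0/tan(βl)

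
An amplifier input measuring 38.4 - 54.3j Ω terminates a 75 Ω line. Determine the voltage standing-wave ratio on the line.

Γ = (Z_L − Z_0)/(Z_L + Z_0) = (-36.6 − j54.3)/(113.4 − j54.3)
|Γ| = 65.5/126 = 0.521
VSWR = (1 + |Γ|)/(1 − |Γ|) = 1.52/0.479

VSWR ≈ 3.17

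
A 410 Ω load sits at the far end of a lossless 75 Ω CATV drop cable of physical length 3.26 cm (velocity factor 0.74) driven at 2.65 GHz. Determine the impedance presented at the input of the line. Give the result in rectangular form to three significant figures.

Z_in ≈ 31.8 + j82.7 Ω

λ = v/f = 0.74·c / 2.65 GHz = 0.0838 m
βl = 2π·l/λ = 2π × 0.389 = 140°
tan(βl) = tan(140°) = -0.836
Z_in = Z_0·(Z_L + jZ_0·tanβl)/(Z_0 + jZ_L·tanβl)
     = 75·(410 − j62.7)/(75 − j343)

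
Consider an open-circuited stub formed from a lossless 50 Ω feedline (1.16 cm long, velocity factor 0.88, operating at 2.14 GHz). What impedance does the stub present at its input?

λ = v/f = 0.88·c / 2.14 GHz = 0.123 m
βl = 2π·l/λ = 2π × 0.094 = 33.9°
tan(βl) = 0.671
For an open-circuited stub, Z_in = −jZ_0·cot(βl) = −jZ_0/tan(βl)

Z_in ≈ −j74.5 Ω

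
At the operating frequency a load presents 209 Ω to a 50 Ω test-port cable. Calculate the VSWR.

Γ = (209 − 50)/(209 + 50) = 0.614
VSWR = (1 + 0.614)/(1 − 0.614)

VSWR ≈ 4.18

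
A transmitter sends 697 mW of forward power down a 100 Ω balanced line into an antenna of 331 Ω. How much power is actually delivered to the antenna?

Γ = (331 − 100)/(331 + 100) = 0.536
|Γ|² = 0.287
P_refl = |Γ|²·P_inc = 200 mW, P_del = (1 − |Γ|²)·P_inc = 497 mW

P_delivered ≈ 497 mW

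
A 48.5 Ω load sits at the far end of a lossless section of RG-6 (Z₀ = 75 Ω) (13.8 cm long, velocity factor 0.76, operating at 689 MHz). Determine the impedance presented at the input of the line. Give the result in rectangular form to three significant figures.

λ = v/f = 0.76·c / 689 MHz = 0.331 m
βl = 2π·l/λ = 2π × 0.417 = 150°
tan(βl) = tan(150°) = -0.574
Z_in = Z_0·(Z_L + jZ_0·tanβl)/(Z_0 + jZ_L·tanβl)
     = 75·(48.5 − j43.1)/(75 − j27.9)

Z_in ≈ 56.7 − j22 Ω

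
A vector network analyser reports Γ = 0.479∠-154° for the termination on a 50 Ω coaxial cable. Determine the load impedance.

Z_L = Z_0·(1 + Γ)/(1 − Γ) = 50·(0.569 − j0.21)/(1.43 + j0.21)

Z_L ≈ 18.4 − j10 Ω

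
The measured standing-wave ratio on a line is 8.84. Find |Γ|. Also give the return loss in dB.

|Γ| ≈ 0.797; return loss ≈ 1.97 dB

|Γ| = (S − 1)/(S + 1) = (8.84 − 1)/(8.84 + 1) = 7.84/9.84
RL = −20·log₁₀|Γ| = −20·log₁₀(0.797)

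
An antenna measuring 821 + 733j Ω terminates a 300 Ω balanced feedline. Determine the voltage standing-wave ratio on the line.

Γ = (Z_L − Z_0)/(Z_L + Z_0) = (521 + j733)/(1121 + j733)
|Γ| = 899/1340 = 0.671
VSWR = (1 + |Γ|)/(1 − |Γ|) = 1.67/0.329

VSWR ≈ 5.09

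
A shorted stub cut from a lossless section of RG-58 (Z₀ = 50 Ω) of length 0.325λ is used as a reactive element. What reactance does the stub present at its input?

X_in ≈ -98.1 Ω (capacitive)

βl = 2π × 0.325 = 117°
tan(βl) = -1.96
For a shorted stub, Z_in = jZ_0·tan(βl)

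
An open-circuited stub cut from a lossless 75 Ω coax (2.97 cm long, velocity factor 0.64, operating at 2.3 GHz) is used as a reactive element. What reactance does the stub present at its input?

X_in ≈ 58.8 Ω (inductive)

λ = v/f = 0.64·c / 2.3 GHz = 0.0835 m
βl = 2π·l/λ = 2π × 0.356 = 128°
tan(βl) = -1.28
For an open-circuited stub, Z_in = −jZ_0·cot(βl) = −jZ_0/tan(βl)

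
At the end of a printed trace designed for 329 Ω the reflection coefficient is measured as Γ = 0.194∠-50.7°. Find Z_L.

Z_L ≈ 400 − j125 Ω

Z_L = Z_0·(1 + Γ)/(1 − Γ) = 329·(1.12 − j0.15)/(0.877 + j0.15)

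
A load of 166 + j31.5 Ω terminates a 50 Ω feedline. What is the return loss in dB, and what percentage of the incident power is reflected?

RL ≈ 5.18 dB; 30.3% of incident power reflected

Γ = (116 + j31.5)/(216 + j31.5), |Γ| = 0.551
RL = −20·log₁₀(0.551) = 5.18 dB
P_refl/P_inc = |Γ|² = 0.303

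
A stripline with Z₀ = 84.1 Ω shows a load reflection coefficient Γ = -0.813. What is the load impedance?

Z_L = Z_0·(1 + Γ)/(1 − Γ) = 84.1·(0.187)/(1.81)

Z_L ≈ 8.67 Ω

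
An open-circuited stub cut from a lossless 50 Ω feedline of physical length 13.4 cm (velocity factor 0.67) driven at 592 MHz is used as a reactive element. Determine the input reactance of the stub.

λ = v/f = 0.67·c / 592 MHz = 0.34 m
βl = 2π·l/λ = 2π × 0.395 = 142°
tan(βl) = -0.779
For an open-circuited stub, Z_in = −jZ_0·cot(βl) = −jZ_0/tan(βl)

X_in ≈ 64.2 Ω (inductive)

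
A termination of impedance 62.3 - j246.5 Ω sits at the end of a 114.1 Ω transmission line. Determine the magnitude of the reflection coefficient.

|Γ| ≈ 0.831

Γ = (Z_L − Z_0)/(Z_L + Z_0) = (-51.8 − j246.5)/(176.4 − j246.5)
|Γ| = 252/303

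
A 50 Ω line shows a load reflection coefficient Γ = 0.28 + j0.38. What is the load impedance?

Z_L ≈ 58.6 + j57.3 Ω

Z_L = Z_0·(1 + Γ)/(1 − Γ) = 50·(1.28 + j0.38)/(0.72 − j0.38)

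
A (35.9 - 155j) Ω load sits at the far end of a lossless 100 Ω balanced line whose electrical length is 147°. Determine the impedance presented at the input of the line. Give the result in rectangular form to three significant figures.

Z_in ≈ 938 + j180 Ω

tan(βl) = tan(147°) = -0.649
Z_in = Z_0·(Z_L + jZ_0·tanβl)/(Z_0 + jZ_L·tanβl)
     = 100·(35.9 − j220)/(-0.658 − j23.3)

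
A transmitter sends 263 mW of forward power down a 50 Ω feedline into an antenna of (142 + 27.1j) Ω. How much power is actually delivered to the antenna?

|Γ| = |(92 + j27.1)/(192 + j27.1)| = 0.495
|Γ|² = 0.245
P_refl = |Γ|²·P_inc = 64.3 mW, P_del = (1 − |Γ|²)·P_inc = 199 mW

P_delivered ≈ 199 mW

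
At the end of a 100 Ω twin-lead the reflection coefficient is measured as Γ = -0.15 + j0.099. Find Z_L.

Z_L = Z_0·(1 + Γ)/(1 − Γ) = 100·(0.85 + j0.099)/(1.15 − j0.099)

Z_L ≈ 72.6 + j14.9 Ω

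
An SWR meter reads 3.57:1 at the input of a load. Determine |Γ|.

|Γ| ≈ 0.562

|Γ| = (S − 1)/(S + 1) = (3.57 − 1)/(3.57 + 1) = 2.57/4.57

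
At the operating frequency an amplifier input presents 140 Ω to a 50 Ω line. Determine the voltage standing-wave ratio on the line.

VSWR ≈ 2.8

For a purely resistive load, VSWR = R_L/Z_0 or Z_0/R_L (whichever > 1) = 140/50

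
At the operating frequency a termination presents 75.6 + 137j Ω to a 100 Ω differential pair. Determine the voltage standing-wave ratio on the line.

VSWR ≈ 4.33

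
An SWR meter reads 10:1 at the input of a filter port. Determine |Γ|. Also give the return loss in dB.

|Γ| ≈ 0.818; return loss ≈ 1.74 dB

|Γ| = (S − 1)/(S + 1) = (10 − 1)/(10 + 1) = 9/11
RL = −20·log₁₀|Γ| = −20·log₁₀(0.818)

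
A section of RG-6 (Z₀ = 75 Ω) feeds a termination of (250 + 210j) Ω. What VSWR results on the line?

VSWR ≈ 5.81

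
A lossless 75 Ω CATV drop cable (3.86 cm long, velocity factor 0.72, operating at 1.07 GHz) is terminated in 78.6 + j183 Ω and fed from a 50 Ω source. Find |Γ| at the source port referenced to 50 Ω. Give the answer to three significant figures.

λ = v/f = 0.72·c / 1.07 GHz = 0.202 m
βl = 2π·l/λ = 2π × 0.191 = 68.8°
tan(βl) = 2.58
Z_in = Z_0·(Z_L + jZ_0·tanβl)/(Z_0 + jZ_L·tanβl) = 17 − j62.4 Ω
Γ_s = (Z_in − Z_s)/(Z_in + Z_s) = (-33 − j62.4)/(67 − j62.4), |Γ_s| = 0.771

|Γ| ≈ 0.771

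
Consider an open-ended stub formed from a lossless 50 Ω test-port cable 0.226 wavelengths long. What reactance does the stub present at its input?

X_in ≈ -7.6 Ω (capacitive)

βl = 2π × 0.226 = 81.4°
tan(βl) = 6.58
For an open-ended stub, Z_in = −jZ_0·cot(βl) = −jZ_0/tan(βl)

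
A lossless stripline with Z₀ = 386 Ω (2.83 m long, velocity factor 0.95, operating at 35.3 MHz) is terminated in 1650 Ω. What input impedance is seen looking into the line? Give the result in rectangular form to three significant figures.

λ = v/f = 0.95·c / 35.3 MHz = 8.07 m
βl = 2π·l/λ = 2π × 0.351 = 126°
tan(βl) = tan(126°) = -1.37
Z_in = Z_0·(Z_L + jZ_0·tanβl)/(Z_0 + jZ_L·tanβl)
     = 386·(1650 − j528)/(386 − j2260)

Z_in ≈ 135 + j259 Ω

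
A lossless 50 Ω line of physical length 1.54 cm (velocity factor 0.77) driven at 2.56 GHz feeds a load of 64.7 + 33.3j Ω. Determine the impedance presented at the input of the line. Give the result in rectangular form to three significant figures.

Z_in ≈ 49.6 − j31.9 Ω

λ = v/f = 0.77·c / 2.56 GHz = 0.0902 m
βl = 2π·l/λ = 2π × 0.171 = 61.4°
tan(βl) = tan(61.4°) = 1.84
Z_in = Z_0·(Z_L + jZ_0·tanβl)/(Z_0 + jZ_L·tanβl)
     = 50·(64.7 + j125)/(-11.2 + j119)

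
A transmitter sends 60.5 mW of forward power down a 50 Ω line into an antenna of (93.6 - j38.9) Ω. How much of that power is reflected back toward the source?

P_reflected ≈ 9.33 mW

|Γ| = |(43.6 − j38.9)/(143.6 − j38.9)| = 0.393
|Γ|² = 0.154
P_refl = |Γ|²·P_inc = 9.33 mW, P_del = (1 − |Γ|²)·P_inc = 51.2 mW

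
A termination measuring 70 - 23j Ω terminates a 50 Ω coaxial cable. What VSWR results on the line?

Γ = (Z_L − Z_0)/(Z_L + Z_0) = (20 − j23)/(120 − j23)
|Γ| = 30.5/122 = 0.249
VSWR = (1 + |Γ|)/(1 − |Γ|) = 1.25/0.751

VSWR ≈ 1.66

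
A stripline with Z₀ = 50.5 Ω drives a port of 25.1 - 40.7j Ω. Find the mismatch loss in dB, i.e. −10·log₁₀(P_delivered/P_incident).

Γ = (-25.4 − j40.7)/(75.6 − j40.7), |Γ| = 0.559
|Γ|² = 0.312, so P_del/P_inc = 1 − |Γ|² = 0.688
ML = −10·log₁₀(1 − |Γ|²)

mismatch loss ≈ 1.63 dB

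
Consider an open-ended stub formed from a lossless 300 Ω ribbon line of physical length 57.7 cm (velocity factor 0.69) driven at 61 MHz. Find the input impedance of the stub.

λ = v/f = 0.69·c / 61 MHz = 3.39 m
βl = 2π·l/λ = 2π × 0.17 = 61.2°
tan(βl) = 1.82
For an open-ended stub, Z_in = −jZ_0·cot(βl) = −jZ_0/tan(βl)

Z_in ≈ −j165 Ω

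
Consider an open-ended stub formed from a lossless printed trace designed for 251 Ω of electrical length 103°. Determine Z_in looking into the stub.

Z_in ≈ +j57.9 Ω

tan(βl) = -4.33
For an open-ended stub, Z_in = −jZ_0·cot(βl) = −jZ_0/tan(βl)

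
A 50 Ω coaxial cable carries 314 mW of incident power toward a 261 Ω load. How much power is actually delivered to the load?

Γ = (261 − 50)/(261 + 50) = 0.678
|Γ|² = 0.46
P_refl = |Γ|²·P_inc = 145 mW, P_del = (1 − |Γ|²)·P_inc = 169 mW

P_delivered ≈ 169 mW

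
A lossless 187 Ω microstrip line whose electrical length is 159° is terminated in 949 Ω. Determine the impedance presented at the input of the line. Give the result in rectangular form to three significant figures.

Z_in ≈ 227 + j371 Ω

tan(βl) = tan(159°) = -0.384
Z_in = Z_0·(Z_L + jZ_0·tanβl)/(Z_0 + jZ_L·tanβl)
     = 187·(949 − j71.8)/(187 − j364)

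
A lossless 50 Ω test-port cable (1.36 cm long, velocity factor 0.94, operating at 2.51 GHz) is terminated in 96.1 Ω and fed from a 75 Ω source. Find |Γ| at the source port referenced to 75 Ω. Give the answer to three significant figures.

λ = v/f = 0.94·c / 2.51 GHz = 0.112 m
βl = 2π·l/λ = 2π × 0.121 = 43.6°
tan(βl) = 0.952
Z_in = Z_0·(Z_L + jZ_0·tanβl)/(Z_0 + jZ_L·tanβl) = 42.1 − j29.5 Ω
Γ_s = (Z_in − Z_s)/(Z_in + Z_s) = (-32.9 − j29.5)/(117 − j29.5), |Γ_s| = 0.366

|Γ| ≈ 0.366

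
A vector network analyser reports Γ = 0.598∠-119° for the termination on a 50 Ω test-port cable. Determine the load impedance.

Z_L ≈ 16.6 − j27 Ω

Z_L = Z_0·(1 + Γ)/(1 − Γ) = 50·(0.71 − j0.523)/(1.29 + j0.523)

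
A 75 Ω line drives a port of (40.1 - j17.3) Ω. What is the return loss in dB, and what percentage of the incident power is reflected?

RL ≈ 9.51 dB; 11.2% of incident power reflected

Γ = (-34.9 − j17.3)/(115.1 − j17.3), |Γ| = 0.335
RL = −20·log₁₀(0.335) = 9.51 dB
P_refl/P_inc = |Γ|² = 0.112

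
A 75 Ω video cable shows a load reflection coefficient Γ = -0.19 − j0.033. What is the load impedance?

Z_L = Z_0·(1 + Γ)/(1 − Γ) = 75·(0.81 − j0.033)/(1.19 + j0.033)

Z_L ≈ 51 − j3.49 Ω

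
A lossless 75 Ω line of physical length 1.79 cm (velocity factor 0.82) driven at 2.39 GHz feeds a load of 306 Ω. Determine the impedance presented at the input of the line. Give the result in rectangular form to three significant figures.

λ = v/f = 0.82·c / 2.39 GHz = 0.103 m
βl = 2π·l/λ = 2π × 0.174 = 62.6°
tan(βl) = tan(62.6°) = 1.93
Z_in = Z_0·(Z_L + jZ_0·tanβl)/(Z_0 + jZ_L·tanβl)
     = 75·(306 + j145)/(75 + j590)

Z_in ≈ 22.9 − j36 Ω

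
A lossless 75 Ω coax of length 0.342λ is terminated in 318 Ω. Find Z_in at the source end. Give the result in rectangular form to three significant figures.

βl = 2π × 0.342 = 123°
tan(βl) = tan(123°) = -1.53
Z_in = Z_0·(Z_L + jZ_0·tanβl)/(Z_0 + jZ_L·tanβl)
     = 75·(318 − j115)/(75 − j487)

Z_in ≈ 24.6 + j45.1 Ω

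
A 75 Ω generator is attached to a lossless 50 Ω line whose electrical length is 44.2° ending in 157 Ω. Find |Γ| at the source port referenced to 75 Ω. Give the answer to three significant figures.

|Γ| ≈ 0.548

tan(βl) = 0.972
Z_in = Z_0·(Z_L + jZ_0·tanβl)/(Z_0 + jZ_L·tanβl) = 29.6 − j41.7 Ω
Γ_s = (Z_in − Z_s)/(Z_in + Z_s) = (-45.4 − j41.7)/(105 − j41.7), |Γ_s| = 0.548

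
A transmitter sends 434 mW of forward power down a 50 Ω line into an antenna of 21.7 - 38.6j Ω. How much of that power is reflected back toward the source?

P_reflected ≈ 150 mW

|Γ| = |(-28.3 − j38.6)/(71.7 − j38.6)| = 0.588
|Γ|² = 0.345
P_refl = |Γ|²·P_inc = 150 mW, P_del = (1 − |Γ|²)·P_inc = 284 mW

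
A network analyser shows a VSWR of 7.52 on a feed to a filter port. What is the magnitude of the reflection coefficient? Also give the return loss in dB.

|Γ| = (S − 1)/(S + 1) = (7.52 − 1)/(7.52 + 1) = 6.52/8.52
RL = −20·log₁₀|Γ| = −20·log₁₀(0.765)

|Γ| ≈ 0.765; return loss ≈ 2.32 dB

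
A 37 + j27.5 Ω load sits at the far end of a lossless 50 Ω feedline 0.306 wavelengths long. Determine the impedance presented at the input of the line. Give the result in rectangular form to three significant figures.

Z_in ≈ 30.2 − j19.1 Ω

βl = 2π × 0.306 = 110°
tan(βl) = tan(110°) = -2.72
Z_in = Z_0·(Z_L + jZ_0·tanβl)/(Z_0 + jZ_L·tanβl)
     = 50·(37 − j109)/(125 − j101)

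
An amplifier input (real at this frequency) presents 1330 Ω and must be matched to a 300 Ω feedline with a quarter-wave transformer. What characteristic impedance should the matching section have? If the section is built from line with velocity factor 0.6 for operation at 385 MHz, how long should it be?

Z_qwt = √(Z_0·R_L) = √(300 × 1330) = √399000
λ = 0.6·c/f = 0.468 m, so l = λ/4 = 0.117 m

Z_qwt ≈ 632 Ω; length ≈ 11.7 cm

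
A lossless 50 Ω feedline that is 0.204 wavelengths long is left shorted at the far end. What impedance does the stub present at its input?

βl = 2π × 0.204 = 73.4°
tan(βl) = 3.36
For a shorted stub, Z_in = jZ_0·tan(βl)

Z_in ≈ +j168 Ω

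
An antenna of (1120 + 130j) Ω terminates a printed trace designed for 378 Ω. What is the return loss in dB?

Γ = (742 + j130)/(1498 + j130), |Γ| = 0.501
RL = −20·log₁₀|Γ| = −20·log₁₀(0.501)

RL ≈ 6 dB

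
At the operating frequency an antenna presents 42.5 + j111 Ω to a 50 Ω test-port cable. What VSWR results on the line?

VSWR ≈ 7.69

Γ = (Z_L − Z_0)/(Z_L + Z_0) = (-7.5 + j111)/(92.5 + j111)
|Γ| = 111/144 = 0.77
VSWR = (1 + |Γ|)/(1 − |Γ|) = 1.77/0.23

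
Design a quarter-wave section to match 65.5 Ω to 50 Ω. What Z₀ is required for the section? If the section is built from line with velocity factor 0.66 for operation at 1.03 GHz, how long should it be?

Z_qwt ≈ 57.2 Ω; length ≈ 4.81 cm

Z_qwt = √(Z_0·R_L) = √(50 × 65.5) = √3275
λ = 0.66·c/f = 0.192 m, so l = λ/4 = 0.0481 m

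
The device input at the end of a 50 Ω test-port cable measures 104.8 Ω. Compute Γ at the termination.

Γ = 0.354

Γ = (Z_L − Z_0)/(Z_L + Z_0) = (104.8 − 50)/(104.8 + 50) = 54.8/154.8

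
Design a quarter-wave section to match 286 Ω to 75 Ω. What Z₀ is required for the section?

Z_qwt ≈ 146 Ω

Z_qwt = √(Z_0·R_L) = √(75 × 286) = √21450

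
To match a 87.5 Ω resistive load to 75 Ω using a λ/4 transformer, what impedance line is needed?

Z_qwt = √(Z_0·R_L) = √(75 × 87.5) = √6562

Z_qwt ≈ 81 Ω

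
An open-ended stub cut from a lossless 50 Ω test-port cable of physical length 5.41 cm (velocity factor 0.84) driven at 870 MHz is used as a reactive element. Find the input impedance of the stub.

Z_in ≈ −j21 Ω

λ = v/f = 0.84·c / 870 MHz = 0.29 m
βl = 2π·l/λ = 2π × 0.187 = 67.2°
tan(βl) = 2.38
For an open-ended stub, Z_in = −jZ_0·cot(βl) = −jZ_0/tan(βl)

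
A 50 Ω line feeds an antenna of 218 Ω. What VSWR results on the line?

Γ = (218 − 50)/(218 + 50) = 0.627
VSWR = (1 + 0.627)/(1 − 0.627)

VSWR ≈ 4.36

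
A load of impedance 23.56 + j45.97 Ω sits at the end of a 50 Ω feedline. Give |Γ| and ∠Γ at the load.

Γ ≈ 0.611 ∠ 87.9°

Γ = (Z_L − Z_0)/(Z_L + Z_0) = (-26.44 + j45.97)/(73.56 + j45.97)
|Γ| = 53/86.7 = 0.611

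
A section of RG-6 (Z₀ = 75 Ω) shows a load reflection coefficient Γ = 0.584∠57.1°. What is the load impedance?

Z_L = Z_0·(1 + Γ)/(1 − Γ) = 75·(1.32 + j0.49)/(0.683 − j0.49)

Z_L ≈ 69.9 + j104 Ω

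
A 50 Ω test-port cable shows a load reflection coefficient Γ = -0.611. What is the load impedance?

Z_L = Z_0·(1 + Γ)/(1 − Γ) = 50·(0.389)/(1.61)

Z_L ≈ 12.1 Ω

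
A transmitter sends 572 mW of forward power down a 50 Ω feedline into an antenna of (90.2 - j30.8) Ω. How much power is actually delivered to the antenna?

|Γ| = |(40.2 − j30.8)/(140.2 − j30.8)| = 0.353
|Γ|² = 0.124
P_refl = |Γ|²·P_inc = 71.2 mW, P_del = (1 − |Γ|²)·P_inc = 501 mW

P_delivered ≈ 501 mW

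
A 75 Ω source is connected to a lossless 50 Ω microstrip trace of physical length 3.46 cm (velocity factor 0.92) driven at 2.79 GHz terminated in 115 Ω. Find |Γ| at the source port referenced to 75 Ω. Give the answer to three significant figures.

|Γ| ≈ 0.481

λ = v/f = 0.92·c / 2.79 GHz = 0.0989 m
βl = 2π·l/λ = 2π × 0.35 = 126°
tan(βl) = -1.38
Z_in = Z_0·(Z_L + jZ_0·tanβl)/(Z_0 + jZ_L·tanβl) = 30.2 + j26.7 Ω
Γ_s = (Z_in − Z_s)/(Z_in + Z_s) = (-44.8 + j26.7)/(105 + j26.7), |Γ_s| = 0.481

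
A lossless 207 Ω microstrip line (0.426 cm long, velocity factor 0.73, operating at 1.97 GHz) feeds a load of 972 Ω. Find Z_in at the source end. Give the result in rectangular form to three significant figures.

λ = v/f = 0.73·c / 1.97 GHz = 0.111 m
βl = 2π·l/λ = 2π × 0.0383 = 13.8°
tan(βl) = tan(13.8°) = 0.246
Z_in = Z_0·(Z_L + jZ_0·tanβl)/(Z_0 + jZ_L·tanβl)
     = 207·(972 + j50.8)/(207 + j239)

Z_in ≈ 442 − j459 Ω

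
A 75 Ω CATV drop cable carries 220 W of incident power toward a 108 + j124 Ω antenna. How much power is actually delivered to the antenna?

|Γ| = |(33 + j124)/(183 + j124)| = 0.58
|Γ|² = 0.337
P_refl = |Γ|²·P_inc = 74.1 W, P_del = (1 − |Γ|²)·P_inc = 146 W

P_delivered ≈ 146 W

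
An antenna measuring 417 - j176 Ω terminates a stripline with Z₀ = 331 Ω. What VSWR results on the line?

VSWR ≈ 1.68

Γ = (Z_L − Z_0)/(Z_L + Z_0) = (86 − j176)/(748 − j176)
|Γ| = 196/768 = 0.255
VSWR = (1 + |Γ|)/(1 − |Γ|) = 1.25/0.745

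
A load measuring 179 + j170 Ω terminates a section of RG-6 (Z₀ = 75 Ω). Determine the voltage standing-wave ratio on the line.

Γ = (Z_L − Z_0)/(Z_L + Z_0) = (104 + j170)/(254 + j170)
|Γ| = 199/306 = 0.652
VSWR = (1 + |Γ|)/(1 − |Γ|) = 1.65/0.348

VSWR ≈ 4.75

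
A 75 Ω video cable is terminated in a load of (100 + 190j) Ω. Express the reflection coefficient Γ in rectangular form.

Γ ≈ 0.607 + j0.427

Γ = (Z_L − Z_0)/(Z_L + Z_0) = (25 + j190)/(175 + j190)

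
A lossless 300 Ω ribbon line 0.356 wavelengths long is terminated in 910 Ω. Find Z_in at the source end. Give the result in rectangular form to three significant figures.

Z_in ≈ 150 + j197 Ω

βl = 2π × 0.356 = 128°
tan(βl) = tan(128°) = -1.27
Z_in = Z_0·(Z_L + jZ_0·tanβl)/(Z_0 + jZ_L·tanβl)
     = 300·(910 − j382)/(300 − j1160)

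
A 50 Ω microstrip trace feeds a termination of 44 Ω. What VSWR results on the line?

Γ = (44 − 50)/(44 + 50) = -0.0638
VSWR = (1 + 0.0638)/(1 − 0.0638)

VSWR ≈ 1.14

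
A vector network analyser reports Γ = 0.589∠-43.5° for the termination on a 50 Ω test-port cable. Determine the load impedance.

Z_L ≈ 66.3 − j82.3 Ω

Z_L = Z_0·(1 + Γ)/(1 − Γ) = 50·(1.43 − j0.405)/(0.573 + j0.405)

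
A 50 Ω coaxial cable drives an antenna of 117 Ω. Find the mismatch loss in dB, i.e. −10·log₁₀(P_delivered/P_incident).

mismatch loss ≈ 0.762 dB

Γ = (117 − 50)/(117 + 50) = 0.401
|Γ|² = 0.161, so P_del/P_inc = 1 − |Γ|² = 0.839
ML = −10·log₁₀(1 − |Γ|²)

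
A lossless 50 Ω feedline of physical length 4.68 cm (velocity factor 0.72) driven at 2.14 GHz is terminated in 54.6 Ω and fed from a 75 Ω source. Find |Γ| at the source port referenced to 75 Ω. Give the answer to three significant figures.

|Γ| ≈ 0.163

λ = v/f = 0.72·c / 2.14 GHz = 0.101 m
βl = 2π·l/λ = 2π × 0.464 = 167°
tan(βl) = -0.232
Z_in = Z_0·(Z_L + jZ_0·tanβl)/(Z_0 + jZ_L·tanβl) = 54.1 + j2.1 Ω
Γ_s = (Z_in − Z_s)/(Z_in + Z_s) = (-20.9 + j2.1)/(129 + j2.1), |Γ_s| = 0.163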